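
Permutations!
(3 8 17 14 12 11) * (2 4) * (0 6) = (0 6)(2 4)(3 8 17 14 12 11) = [6, 1, 4, 8, 2, 5, 0, 7, 17, 9, 10, 3, 11, 13, 12, 15, 16, 14]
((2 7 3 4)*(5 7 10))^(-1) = (2 4 3 7 5 10) = [0, 1, 4, 7, 3, 10, 6, 5, 8, 9, 2]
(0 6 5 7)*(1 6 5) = (0 5 7)(1 6) = [5, 6, 2, 3, 4, 7, 1, 0]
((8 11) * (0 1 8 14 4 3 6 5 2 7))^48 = [14, 4, 8, 7, 2, 1, 0, 11, 3, 9, 10, 6, 12, 13, 5] = (0 14 5 1 4 2 8 3 7 11 6)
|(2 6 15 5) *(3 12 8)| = |(2 6 15 5)(3 12 8)| = 12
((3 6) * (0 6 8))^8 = [0, 1, 2, 3, 4, 5, 6, 7, 8] = (8)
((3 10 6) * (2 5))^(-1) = (2 5)(3 6 10) = [0, 1, 5, 6, 4, 2, 10, 7, 8, 9, 3]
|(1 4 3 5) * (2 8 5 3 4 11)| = 5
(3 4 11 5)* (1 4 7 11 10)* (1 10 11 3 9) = (1 4 11 5 9)(3 7) = [0, 4, 2, 7, 11, 9, 6, 3, 8, 1, 10, 5]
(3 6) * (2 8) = (2 8)(3 6) = [0, 1, 8, 6, 4, 5, 3, 7, 2]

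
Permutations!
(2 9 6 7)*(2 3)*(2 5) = (2 9 6 7 3 5) = [0, 1, 9, 5, 4, 2, 7, 3, 8, 6]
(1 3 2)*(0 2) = (0 2 1 3) = [2, 3, 1, 0]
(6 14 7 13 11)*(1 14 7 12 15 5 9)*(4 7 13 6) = (1 14 12 15 5 9)(4 7 6 13 11) = [0, 14, 2, 3, 7, 9, 13, 6, 8, 1, 10, 4, 15, 11, 12, 5]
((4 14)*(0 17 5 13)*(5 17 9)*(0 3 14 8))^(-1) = [8, 1, 2, 13, 14, 9, 6, 7, 4, 0, 10, 11, 12, 5, 3, 15, 16, 17] = (17)(0 8 4 14 3 13 5 9)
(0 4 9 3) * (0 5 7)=[4, 1, 2, 5, 9, 7, 6, 0, 8, 3]=(0 4 9 3 5 7)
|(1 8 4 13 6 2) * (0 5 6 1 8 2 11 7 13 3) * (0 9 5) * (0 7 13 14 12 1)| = 14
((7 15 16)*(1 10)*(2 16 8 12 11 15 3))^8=(16)=[0, 1, 2, 3, 4, 5, 6, 7, 8, 9, 10, 11, 12, 13, 14, 15, 16]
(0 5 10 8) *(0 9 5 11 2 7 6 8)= (0 11 2 7 6 8 9 5 10)= [11, 1, 7, 3, 4, 10, 8, 6, 9, 5, 0, 2]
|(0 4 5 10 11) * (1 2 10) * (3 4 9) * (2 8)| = |(0 9 3 4 5 1 8 2 10 11)| = 10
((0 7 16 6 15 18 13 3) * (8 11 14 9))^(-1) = (0 3 13 18 15 6 16 7)(8 9 14 11) = [3, 1, 2, 13, 4, 5, 16, 0, 9, 14, 10, 8, 12, 18, 11, 6, 7, 17, 15]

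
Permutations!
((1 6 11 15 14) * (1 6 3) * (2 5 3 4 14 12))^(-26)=(1 11 5 14 12)(2 4 15 3 6)=[0, 11, 4, 6, 15, 14, 2, 7, 8, 9, 10, 5, 1, 13, 12, 3]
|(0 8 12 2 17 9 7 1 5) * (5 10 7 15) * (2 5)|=12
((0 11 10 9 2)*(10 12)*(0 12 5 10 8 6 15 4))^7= (0 8 10 4 12 5 15 2 11 6 9)= [8, 1, 11, 3, 12, 15, 9, 7, 10, 0, 4, 6, 5, 13, 14, 2]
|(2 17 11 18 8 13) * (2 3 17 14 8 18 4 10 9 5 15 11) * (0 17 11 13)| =40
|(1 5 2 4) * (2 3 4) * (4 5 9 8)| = |(1 9 8 4)(3 5)| = 4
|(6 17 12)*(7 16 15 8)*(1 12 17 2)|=4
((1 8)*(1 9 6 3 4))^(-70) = (1 9 3)(4 8 6) = [0, 9, 2, 1, 8, 5, 4, 7, 6, 3]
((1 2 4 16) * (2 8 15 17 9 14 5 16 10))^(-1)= [0, 16, 10, 3, 2, 14, 6, 7, 1, 17, 4, 11, 12, 13, 9, 8, 5, 15]= (1 16 5 14 9 17 15 8)(2 10 4)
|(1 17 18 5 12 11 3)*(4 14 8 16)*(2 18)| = |(1 17 2 18 5 12 11 3)(4 14 8 16)| = 8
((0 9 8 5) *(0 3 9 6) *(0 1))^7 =(0 6 1)(3 5 8 9) =[6, 0, 2, 5, 4, 8, 1, 7, 9, 3]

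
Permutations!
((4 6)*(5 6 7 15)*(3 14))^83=(3 14)(4 5 7 6 15)=[0, 1, 2, 14, 5, 7, 15, 6, 8, 9, 10, 11, 12, 13, 3, 4]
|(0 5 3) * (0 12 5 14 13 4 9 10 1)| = 21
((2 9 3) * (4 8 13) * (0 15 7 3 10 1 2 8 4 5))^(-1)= (0 5 13 8 3 7 15)(1 10 9 2)= [5, 10, 1, 7, 4, 13, 6, 15, 3, 2, 9, 11, 12, 8, 14, 0]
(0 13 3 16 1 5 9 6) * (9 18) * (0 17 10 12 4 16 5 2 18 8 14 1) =(0 13 3 5 8 14 1 2 18 9 6 17 10 12 4 16) =[13, 2, 18, 5, 16, 8, 17, 7, 14, 6, 12, 11, 4, 3, 1, 15, 0, 10, 9]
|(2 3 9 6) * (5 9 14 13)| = |(2 3 14 13 5 9 6)| = 7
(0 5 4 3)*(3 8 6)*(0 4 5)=(3 4 8 6)=[0, 1, 2, 4, 8, 5, 3, 7, 6]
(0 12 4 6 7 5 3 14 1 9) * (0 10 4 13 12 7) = [7, 9, 2, 14, 6, 3, 0, 5, 8, 10, 4, 11, 13, 12, 1] = (0 7 5 3 14 1 9 10 4 6)(12 13)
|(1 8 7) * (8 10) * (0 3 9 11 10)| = |(0 3 9 11 10 8 7 1)| = 8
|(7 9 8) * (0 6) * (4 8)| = 4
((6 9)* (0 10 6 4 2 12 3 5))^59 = [2, 1, 10, 9, 0, 4, 3, 7, 8, 5, 12, 11, 6] = (0 2 10 12 6 3 9 5 4)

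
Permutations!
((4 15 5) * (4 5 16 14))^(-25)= (4 14 16 15)= [0, 1, 2, 3, 14, 5, 6, 7, 8, 9, 10, 11, 12, 13, 16, 4, 15]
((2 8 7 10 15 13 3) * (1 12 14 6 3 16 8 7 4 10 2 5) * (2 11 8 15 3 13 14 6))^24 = (1 11 13 10 14)(2 12 8 16 3)(4 15 5 7 6) = [0, 11, 12, 2, 15, 7, 4, 6, 16, 9, 14, 13, 8, 10, 1, 5, 3]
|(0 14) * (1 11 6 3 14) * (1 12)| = |(0 12 1 11 6 3 14)| = 7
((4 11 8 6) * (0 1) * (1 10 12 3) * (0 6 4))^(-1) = (0 6 1 3 12 10)(4 8 11) = [6, 3, 2, 12, 8, 5, 1, 7, 11, 9, 0, 4, 10]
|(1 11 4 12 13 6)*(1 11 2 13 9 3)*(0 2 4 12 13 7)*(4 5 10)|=|(0 2 7)(1 5 10 4 13 6 11 12 9 3)|=30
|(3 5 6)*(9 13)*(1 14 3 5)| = |(1 14 3)(5 6)(9 13)| = 6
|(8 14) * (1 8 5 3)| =|(1 8 14 5 3)| =5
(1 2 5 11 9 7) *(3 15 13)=(1 2 5 11 9 7)(3 15 13)=[0, 2, 5, 15, 4, 11, 6, 1, 8, 7, 10, 9, 12, 3, 14, 13]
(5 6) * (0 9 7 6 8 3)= [9, 1, 2, 0, 4, 8, 5, 6, 3, 7]= (0 9 7 6 5 8 3)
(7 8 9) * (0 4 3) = (0 4 3)(7 8 9) = [4, 1, 2, 0, 3, 5, 6, 8, 9, 7]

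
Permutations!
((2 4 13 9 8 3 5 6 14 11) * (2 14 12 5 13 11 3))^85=(2 13 11 8 3 4 9 14)(5 6 12)=[0, 1, 13, 4, 9, 6, 12, 7, 3, 14, 10, 8, 5, 11, 2]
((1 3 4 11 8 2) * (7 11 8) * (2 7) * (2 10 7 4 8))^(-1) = (1 2 4 8 3)(7 10 11) = [0, 2, 4, 1, 8, 5, 6, 10, 3, 9, 11, 7]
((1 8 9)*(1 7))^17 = (1 8 9 7) = [0, 8, 2, 3, 4, 5, 6, 1, 9, 7]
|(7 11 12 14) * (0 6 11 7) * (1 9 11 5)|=|(0 6 5 1 9 11 12 14)|=8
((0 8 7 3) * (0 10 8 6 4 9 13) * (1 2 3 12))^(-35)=(13)=[0, 1, 2, 3, 4, 5, 6, 7, 8, 9, 10, 11, 12, 13]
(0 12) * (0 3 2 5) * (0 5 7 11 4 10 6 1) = (0 12 3 2 7 11 4 10 6 1) = [12, 0, 7, 2, 10, 5, 1, 11, 8, 9, 6, 4, 3]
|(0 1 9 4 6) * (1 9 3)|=4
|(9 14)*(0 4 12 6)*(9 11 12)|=7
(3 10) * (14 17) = (3 10)(14 17) = [0, 1, 2, 10, 4, 5, 6, 7, 8, 9, 3, 11, 12, 13, 17, 15, 16, 14]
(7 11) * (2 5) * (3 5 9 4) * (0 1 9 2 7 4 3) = [1, 9, 2, 5, 0, 7, 6, 11, 8, 3, 10, 4] = (0 1 9 3 5 7 11 4)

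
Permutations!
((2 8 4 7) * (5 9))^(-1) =[0, 1, 7, 3, 8, 9, 6, 4, 2, 5] =(2 7 4 8)(5 9)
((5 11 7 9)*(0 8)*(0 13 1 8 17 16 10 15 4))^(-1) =(0 4 15 10 16 17)(1 13 8)(5 9 7 11) =[4, 13, 2, 3, 15, 9, 6, 11, 1, 7, 16, 5, 12, 8, 14, 10, 17, 0]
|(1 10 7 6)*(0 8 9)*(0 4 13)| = |(0 8 9 4 13)(1 10 7 6)| = 20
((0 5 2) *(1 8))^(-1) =[2, 8, 5, 3, 4, 0, 6, 7, 1] =(0 2 5)(1 8)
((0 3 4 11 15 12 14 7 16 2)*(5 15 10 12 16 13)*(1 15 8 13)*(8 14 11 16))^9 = (0 2 16 4 3)(1 8 5 7 15 13 14) = [2, 8, 16, 0, 3, 7, 6, 15, 5, 9, 10, 11, 12, 14, 1, 13, 4]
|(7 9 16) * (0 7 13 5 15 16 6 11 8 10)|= |(0 7 9 6 11 8 10)(5 15 16 13)|= 28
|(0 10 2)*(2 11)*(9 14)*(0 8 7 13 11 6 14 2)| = 10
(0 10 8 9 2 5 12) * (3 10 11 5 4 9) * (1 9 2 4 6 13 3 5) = (0 11 1 9 4 2 6 13 3 10 8 5 12) = [11, 9, 6, 10, 2, 12, 13, 7, 5, 4, 8, 1, 0, 3]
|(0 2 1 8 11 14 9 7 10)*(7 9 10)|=7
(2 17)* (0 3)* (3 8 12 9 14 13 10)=[8, 1, 17, 0, 4, 5, 6, 7, 12, 14, 3, 11, 9, 10, 13, 15, 16, 2]=(0 8 12 9 14 13 10 3)(2 17)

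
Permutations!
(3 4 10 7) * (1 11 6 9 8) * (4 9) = [0, 11, 2, 9, 10, 5, 4, 3, 1, 8, 7, 6] = (1 11 6 4 10 7 3 9 8)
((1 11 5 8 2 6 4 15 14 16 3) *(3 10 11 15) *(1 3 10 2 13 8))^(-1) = (1 5 11 10 4 6 2 16 14 15)(8 13) = [0, 5, 16, 3, 6, 11, 2, 7, 13, 9, 4, 10, 12, 8, 15, 1, 14]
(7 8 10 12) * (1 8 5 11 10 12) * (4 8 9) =(1 9 4 8 12 7 5 11 10) =[0, 9, 2, 3, 8, 11, 6, 5, 12, 4, 1, 10, 7]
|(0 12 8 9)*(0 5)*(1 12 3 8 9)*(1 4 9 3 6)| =9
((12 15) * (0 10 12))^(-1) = [15, 1, 2, 3, 4, 5, 6, 7, 8, 9, 0, 11, 10, 13, 14, 12] = (0 15 12 10)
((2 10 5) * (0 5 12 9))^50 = [2, 1, 12, 3, 4, 10, 6, 7, 8, 5, 9, 11, 0] = (0 2 12)(5 10 9)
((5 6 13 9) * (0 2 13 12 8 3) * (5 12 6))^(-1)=(0 3 8 12 9 13 2)=[3, 1, 0, 8, 4, 5, 6, 7, 12, 13, 10, 11, 9, 2]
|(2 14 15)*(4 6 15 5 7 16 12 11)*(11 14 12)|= |(2 12 14 5 7 16 11 4 6 15)|= 10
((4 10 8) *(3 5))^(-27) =(10)(3 5) =[0, 1, 2, 5, 4, 3, 6, 7, 8, 9, 10]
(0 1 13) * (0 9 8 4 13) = (0 1)(4 13 9 8) = [1, 0, 2, 3, 13, 5, 6, 7, 4, 8, 10, 11, 12, 9]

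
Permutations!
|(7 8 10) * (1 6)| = 6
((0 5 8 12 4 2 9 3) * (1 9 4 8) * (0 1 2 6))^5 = (1 3 9)(8 12) = [0, 3, 2, 9, 4, 5, 6, 7, 12, 1, 10, 11, 8]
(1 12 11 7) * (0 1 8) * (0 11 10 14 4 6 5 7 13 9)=(0 1 12 10 14 4 6 5 7 8 11 13 9)=[1, 12, 2, 3, 6, 7, 5, 8, 11, 0, 14, 13, 10, 9, 4]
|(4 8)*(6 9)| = 2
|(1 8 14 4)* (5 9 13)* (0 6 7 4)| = |(0 6 7 4 1 8 14)(5 9 13)| = 21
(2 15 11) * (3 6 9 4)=[0, 1, 15, 6, 3, 5, 9, 7, 8, 4, 10, 2, 12, 13, 14, 11]=(2 15 11)(3 6 9 4)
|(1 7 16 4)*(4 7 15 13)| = |(1 15 13 4)(7 16)| = 4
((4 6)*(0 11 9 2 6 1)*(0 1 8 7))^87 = [7, 1, 9, 3, 6, 5, 2, 8, 4, 11, 10, 0] = (0 7 8 4 6 2 9 11)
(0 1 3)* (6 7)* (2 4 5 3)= (0 1 2 4 5 3)(6 7)= [1, 2, 4, 0, 5, 3, 7, 6]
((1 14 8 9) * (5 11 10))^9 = [0, 14, 2, 3, 4, 5, 6, 7, 9, 1, 10, 11, 12, 13, 8] = (1 14 8 9)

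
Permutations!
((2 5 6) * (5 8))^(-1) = (2 6 5 8) = [0, 1, 6, 3, 4, 8, 5, 7, 2]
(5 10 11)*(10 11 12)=(5 11)(10 12)=[0, 1, 2, 3, 4, 11, 6, 7, 8, 9, 12, 5, 10]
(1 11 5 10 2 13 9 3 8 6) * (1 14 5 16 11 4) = (1 4)(2 13 9 3 8 6 14 5 10)(11 16) = [0, 4, 13, 8, 1, 10, 14, 7, 6, 3, 2, 16, 12, 9, 5, 15, 11]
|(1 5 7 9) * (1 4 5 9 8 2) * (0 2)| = 8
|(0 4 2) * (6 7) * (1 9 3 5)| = 12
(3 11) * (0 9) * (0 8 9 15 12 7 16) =(0 15 12 7 16)(3 11)(8 9) =[15, 1, 2, 11, 4, 5, 6, 16, 9, 8, 10, 3, 7, 13, 14, 12, 0]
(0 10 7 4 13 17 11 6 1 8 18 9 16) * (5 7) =[10, 8, 2, 3, 13, 7, 1, 4, 18, 16, 5, 6, 12, 17, 14, 15, 0, 11, 9] =(0 10 5 7 4 13 17 11 6 1 8 18 9 16)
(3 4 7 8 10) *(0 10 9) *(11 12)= (0 10 3 4 7 8 9)(11 12)= [10, 1, 2, 4, 7, 5, 6, 8, 9, 0, 3, 12, 11]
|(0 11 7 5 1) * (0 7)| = |(0 11)(1 7 5)| = 6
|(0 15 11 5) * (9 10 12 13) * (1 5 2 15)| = |(0 1 5)(2 15 11)(9 10 12 13)| = 12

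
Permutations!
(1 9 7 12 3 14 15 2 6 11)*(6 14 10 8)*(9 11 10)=(1 11)(2 14 15)(3 9 7 12)(6 10 8)=[0, 11, 14, 9, 4, 5, 10, 12, 6, 7, 8, 1, 3, 13, 15, 2]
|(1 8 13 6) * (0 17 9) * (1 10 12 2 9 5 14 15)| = |(0 17 5 14 15 1 8 13 6 10 12 2 9)| = 13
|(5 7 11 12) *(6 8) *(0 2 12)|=6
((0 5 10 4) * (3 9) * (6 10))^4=(0 4 10 6 5)=[4, 1, 2, 3, 10, 0, 5, 7, 8, 9, 6]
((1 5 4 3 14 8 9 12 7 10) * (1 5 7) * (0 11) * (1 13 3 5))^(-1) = (0 11)(1 10 7)(3 13 12 9 8 14)(4 5) = [11, 10, 2, 13, 5, 4, 6, 1, 14, 8, 7, 0, 9, 12, 3]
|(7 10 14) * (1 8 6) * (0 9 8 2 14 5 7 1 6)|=3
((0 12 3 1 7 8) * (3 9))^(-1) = (0 8 7 1 3 9 12) = [8, 3, 2, 9, 4, 5, 6, 1, 7, 12, 10, 11, 0]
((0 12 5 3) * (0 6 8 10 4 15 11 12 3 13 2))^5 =[4, 1, 10, 15, 13, 6, 11, 7, 12, 9, 5, 0, 3, 8, 14, 2] =(0 4 13 8 12 3 15 2 10 5 6 11)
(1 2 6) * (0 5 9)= (0 5 9)(1 2 6)= [5, 2, 6, 3, 4, 9, 1, 7, 8, 0]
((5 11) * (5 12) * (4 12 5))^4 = (12) = [0, 1, 2, 3, 4, 5, 6, 7, 8, 9, 10, 11, 12]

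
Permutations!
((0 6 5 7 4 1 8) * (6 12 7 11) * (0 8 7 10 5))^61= (0 12 10 5 11 6)(1 7 4)= [12, 7, 2, 3, 1, 11, 0, 4, 8, 9, 5, 6, 10]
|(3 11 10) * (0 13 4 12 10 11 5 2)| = 8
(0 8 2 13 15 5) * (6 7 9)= (0 8 2 13 15 5)(6 7 9)= [8, 1, 13, 3, 4, 0, 7, 9, 2, 6, 10, 11, 12, 15, 14, 5]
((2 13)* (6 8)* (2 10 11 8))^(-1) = (2 6 8 11 10 13) = [0, 1, 6, 3, 4, 5, 8, 7, 11, 9, 13, 10, 12, 2]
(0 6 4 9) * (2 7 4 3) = [6, 1, 7, 2, 9, 5, 3, 4, 8, 0] = (0 6 3 2 7 4 9)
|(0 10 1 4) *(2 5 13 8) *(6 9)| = |(0 10 1 4)(2 5 13 8)(6 9)| = 4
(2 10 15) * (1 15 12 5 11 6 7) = [0, 15, 10, 3, 4, 11, 7, 1, 8, 9, 12, 6, 5, 13, 14, 2] = (1 15 2 10 12 5 11 6 7)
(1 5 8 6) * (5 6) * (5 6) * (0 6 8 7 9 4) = (0 6 1 5 7 9 4) = [6, 5, 2, 3, 0, 7, 1, 9, 8, 4]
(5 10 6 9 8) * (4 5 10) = (4 5)(6 9 8 10) = [0, 1, 2, 3, 5, 4, 9, 7, 10, 8, 6]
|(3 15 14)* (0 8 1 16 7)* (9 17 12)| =|(0 8 1 16 7)(3 15 14)(9 17 12)| =15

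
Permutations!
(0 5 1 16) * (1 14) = (0 5 14 1 16) = [5, 16, 2, 3, 4, 14, 6, 7, 8, 9, 10, 11, 12, 13, 1, 15, 0]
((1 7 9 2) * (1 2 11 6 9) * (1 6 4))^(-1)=(1 4 11 9 6 7)=[0, 4, 2, 3, 11, 5, 7, 1, 8, 6, 10, 9]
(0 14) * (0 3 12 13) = (0 14 3 12 13) = [14, 1, 2, 12, 4, 5, 6, 7, 8, 9, 10, 11, 13, 0, 3]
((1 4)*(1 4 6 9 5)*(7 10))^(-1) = (1 5 9 6)(7 10) = [0, 5, 2, 3, 4, 9, 1, 10, 8, 6, 7]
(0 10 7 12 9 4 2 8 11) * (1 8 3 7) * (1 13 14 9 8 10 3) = (0 3 7 12 8 11)(1 10 13 14 9 4 2) = [3, 10, 1, 7, 2, 5, 6, 12, 11, 4, 13, 0, 8, 14, 9]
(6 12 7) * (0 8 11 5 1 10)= (0 8 11 5 1 10)(6 12 7)= [8, 10, 2, 3, 4, 1, 12, 6, 11, 9, 0, 5, 7]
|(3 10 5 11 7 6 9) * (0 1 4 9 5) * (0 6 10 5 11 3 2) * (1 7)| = |(0 7 10 6 11 1 4 9 2)(3 5)| = 18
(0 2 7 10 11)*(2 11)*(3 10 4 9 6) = (0 11)(2 7 4 9 6 3 10) = [11, 1, 7, 10, 9, 5, 3, 4, 8, 6, 2, 0]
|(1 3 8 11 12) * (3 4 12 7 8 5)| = 6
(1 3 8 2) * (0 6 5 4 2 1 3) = (0 6 5 4 2 3 8 1) = [6, 0, 3, 8, 2, 4, 5, 7, 1]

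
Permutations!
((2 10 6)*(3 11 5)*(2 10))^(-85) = [0, 1, 2, 5, 4, 11, 10, 7, 8, 9, 6, 3] = (3 5 11)(6 10)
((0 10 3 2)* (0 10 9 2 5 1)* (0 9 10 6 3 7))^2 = (0 7 10)(1 2 3)(5 9 6) = [7, 2, 3, 1, 4, 9, 5, 10, 8, 6, 0]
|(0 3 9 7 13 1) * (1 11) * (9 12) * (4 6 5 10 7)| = 12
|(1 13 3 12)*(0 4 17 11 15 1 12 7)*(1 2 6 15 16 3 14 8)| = |(0 4 17 11 16 3 7)(1 13 14 8)(2 6 15)| = 84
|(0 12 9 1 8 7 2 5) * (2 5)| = 7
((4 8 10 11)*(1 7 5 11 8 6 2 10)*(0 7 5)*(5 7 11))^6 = (0 8 6)(1 2 11)(4 7 10) = [8, 2, 11, 3, 7, 5, 0, 10, 6, 9, 4, 1]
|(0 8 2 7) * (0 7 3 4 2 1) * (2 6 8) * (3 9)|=|(0 2 9 3 4 6 8 1)|=8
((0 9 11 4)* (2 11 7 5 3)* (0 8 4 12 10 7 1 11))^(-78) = [1, 12, 9, 0, 4, 2, 6, 3, 8, 11, 5, 10, 7] = (0 1 12 7 3)(2 9 11 10 5)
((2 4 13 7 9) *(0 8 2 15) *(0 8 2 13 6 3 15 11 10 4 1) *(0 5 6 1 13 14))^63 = (0 7 10 5 15)(1 3 14 13 11)(2 9 4 6 8) = [7, 3, 9, 14, 6, 15, 8, 10, 2, 4, 5, 1, 12, 11, 13, 0]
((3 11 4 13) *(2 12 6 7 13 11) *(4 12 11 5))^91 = [0, 1, 2, 3, 5, 4, 6, 7, 8, 9, 10, 11, 12, 13] = (13)(4 5)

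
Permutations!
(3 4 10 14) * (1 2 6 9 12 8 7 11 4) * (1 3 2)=(2 6 9 12 8 7 11 4 10 14)=[0, 1, 6, 3, 10, 5, 9, 11, 7, 12, 14, 4, 8, 13, 2]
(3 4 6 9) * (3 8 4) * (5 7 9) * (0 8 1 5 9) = (0 8 4 6 9 1 5 7) = [8, 5, 2, 3, 6, 7, 9, 0, 4, 1]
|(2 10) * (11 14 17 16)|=4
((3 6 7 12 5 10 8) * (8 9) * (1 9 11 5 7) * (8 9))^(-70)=(12)(1 3)(5 11 10)(6 8)=[0, 3, 2, 1, 4, 11, 8, 7, 6, 9, 5, 10, 12]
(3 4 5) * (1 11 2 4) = (1 11 2 4 5 3) = [0, 11, 4, 1, 5, 3, 6, 7, 8, 9, 10, 2]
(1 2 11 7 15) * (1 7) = (1 2 11)(7 15) = [0, 2, 11, 3, 4, 5, 6, 15, 8, 9, 10, 1, 12, 13, 14, 7]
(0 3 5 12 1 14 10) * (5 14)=(0 3 14 10)(1 5 12)=[3, 5, 2, 14, 4, 12, 6, 7, 8, 9, 0, 11, 1, 13, 10]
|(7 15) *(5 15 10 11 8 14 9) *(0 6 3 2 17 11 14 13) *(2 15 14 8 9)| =24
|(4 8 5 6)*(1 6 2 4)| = |(1 6)(2 4 8 5)| = 4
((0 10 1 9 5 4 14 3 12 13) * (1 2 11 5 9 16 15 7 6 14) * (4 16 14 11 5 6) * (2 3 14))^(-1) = (0 13 12 3 10)(1 4 7 15 16 5 2)(6 11) = [13, 4, 1, 10, 7, 2, 11, 15, 8, 9, 0, 6, 3, 12, 14, 16, 5]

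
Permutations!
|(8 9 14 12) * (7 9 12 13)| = 4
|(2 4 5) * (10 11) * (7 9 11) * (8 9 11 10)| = 15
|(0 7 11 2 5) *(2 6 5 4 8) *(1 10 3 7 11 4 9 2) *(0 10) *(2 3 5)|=10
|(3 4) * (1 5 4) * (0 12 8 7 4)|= |(0 12 8 7 4 3 1 5)|= 8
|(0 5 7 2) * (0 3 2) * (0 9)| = |(0 5 7 9)(2 3)| = 4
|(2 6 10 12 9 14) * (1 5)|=6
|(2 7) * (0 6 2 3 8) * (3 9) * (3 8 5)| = 6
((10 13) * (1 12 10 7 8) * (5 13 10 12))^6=[0, 5, 2, 3, 4, 13, 6, 8, 1, 9, 10, 11, 12, 7]=(1 5 13 7 8)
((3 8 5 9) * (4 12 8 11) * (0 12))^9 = (0 12 8 5 9 3 11 4) = [12, 1, 2, 11, 0, 9, 6, 7, 5, 3, 10, 4, 8]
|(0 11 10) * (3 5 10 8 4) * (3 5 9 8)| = |(0 11 3 9 8 4 5 10)| = 8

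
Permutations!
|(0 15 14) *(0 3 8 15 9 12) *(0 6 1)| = 20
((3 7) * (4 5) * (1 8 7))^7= (1 3 7 8)(4 5)= [0, 3, 2, 7, 5, 4, 6, 8, 1]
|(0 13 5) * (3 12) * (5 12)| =5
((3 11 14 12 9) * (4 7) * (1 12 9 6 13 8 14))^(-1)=[0, 11, 2, 9, 7, 5, 12, 4, 13, 14, 10, 3, 1, 6, 8]=(1 11 3 9 14 8 13 6 12)(4 7)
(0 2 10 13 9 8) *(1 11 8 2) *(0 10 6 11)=(0 1)(2 6 11 8 10 13 9)=[1, 0, 6, 3, 4, 5, 11, 7, 10, 2, 13, 8, 12, 9]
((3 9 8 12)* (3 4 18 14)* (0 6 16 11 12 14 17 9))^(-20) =(0 12 9)(3 11 17)(4 8 6)(14 16 18) =[12, 1, 2, 11, 8, 5, 4, 7, 6, 0, 10, 17, 9, 13, 16, 15, 18, 3, 14]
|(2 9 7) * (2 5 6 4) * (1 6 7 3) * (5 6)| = 8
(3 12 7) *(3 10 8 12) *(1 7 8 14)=(1 7 10 14)(8 12)=[0, 7, 2, 3, 4, 5, 6, 10, 12, 9, 14, 11, 8, 13, 1]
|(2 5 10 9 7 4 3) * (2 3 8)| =|(2 5 10 9 7 4 8)| =7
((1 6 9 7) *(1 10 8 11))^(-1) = [0, 11, 2, 3, 4, 5, 1, 9, 10, 6, 7, 8] = (1 11 8 10 7 9 6)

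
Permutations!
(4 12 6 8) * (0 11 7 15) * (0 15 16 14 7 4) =(0 11 4 12 6 8)(7 16 14) =[11, 1, 2, 3, 12, 5, 8, 16, 0, 9, 10, 4, 6, 13, 7, 15, 14]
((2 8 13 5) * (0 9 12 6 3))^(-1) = (0 3 6 12 9)(2 5 13 8) = [3, 1, 5, 6, 4, 13, 12, 7, 2, 0, 10, 11, 9, 8]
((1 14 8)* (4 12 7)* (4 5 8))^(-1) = (1 8 5 7 12 4 14) = [0, 8, 2, 3, 14, 7, 6, 12, 5, 9, 10, 11, 4, 13, 1]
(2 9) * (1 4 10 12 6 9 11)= (1 4 10 12 6 9 2 11)= [0, 4, 11, 3, 10, 5, 9, 7, 8, 2, 12, 1, 6]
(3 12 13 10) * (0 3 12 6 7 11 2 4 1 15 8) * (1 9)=(0 3 6 7 11 2 4 9 1 15 8)(10 12 13)=[3, 15, 4, 6, 9, 5, 7, 11, 0, 1, 12, 2, 13, 10, 14, 8]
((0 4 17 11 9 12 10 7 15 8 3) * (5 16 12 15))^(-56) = [0, 1, 2, 3, 4, 7, 6, 10, 8, 9, 12, 11, 16, 13, 14, 15, 5, 17] = (17)(5 7 10 12 16)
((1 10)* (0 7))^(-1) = [7, 10, 2, 3, 4, 5, 6, 0, 8, 9, 1] = (0 7)(1 10)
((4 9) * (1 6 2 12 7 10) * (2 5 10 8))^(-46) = (1 5)(2 7)(6 10)(8 12) = [0, 5, 7, 3, 4, 1, 10, 2, 12, 9, 6, 11, 8]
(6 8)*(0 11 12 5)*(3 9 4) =[11, 1, 2, 9, 3, 0, 8, 7, 6, 4, 10, 12, 5] =(0 11 12 5)(3 9 4)(6 8)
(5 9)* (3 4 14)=[0, 1, 2, 4, 14, 9, 6, 7, 8, 5, 10, 11, 12, 13, 3]=(3 4 14)(5 9)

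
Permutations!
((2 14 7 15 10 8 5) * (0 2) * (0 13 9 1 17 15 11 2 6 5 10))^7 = (0 15 17 1 9 13 5 6)(2 11 7 14)(8 10) = [15, 9, 11, 3, 4, 6, 0, 14, 10, 13, 8, 7, 12, 5, 2, 17, 16, 1]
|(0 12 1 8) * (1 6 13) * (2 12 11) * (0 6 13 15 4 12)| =21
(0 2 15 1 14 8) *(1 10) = (0 2 15 10 1 14 8) = [2, 14, 15, 3, 4, 5, 6, 7, 0, 9, 1, 11, 12, 13, 8, 10]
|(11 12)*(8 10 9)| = 6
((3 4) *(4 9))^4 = (3 9 4) = [0, 1, 2, 9, 3, 5, 6, 7, 8, 4]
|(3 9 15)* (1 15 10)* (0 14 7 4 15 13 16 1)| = |(0 14 7 4 15 3 9 10)(1 13 16)| = 24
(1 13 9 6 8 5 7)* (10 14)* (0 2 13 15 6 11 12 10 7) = (0 2 13 9 11 12 10 14 7 1 15 6 8 5) = [2, 15, 13, 3, 4, 0, 8, 1, 5, 11, 14, 12, 10, 9, 7, 6]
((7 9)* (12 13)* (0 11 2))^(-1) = (0 2 11)(7 9)(12 13) = [2, 1, 11, 3, 4, 5, 6, 9, 8, 7, 10, 0, 13, 12]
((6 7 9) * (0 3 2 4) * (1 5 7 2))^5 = (0 9 3 6 1 2 5 4 7) = [9, 2, 5, 6, 7, 4, 1, 0, 8, 3]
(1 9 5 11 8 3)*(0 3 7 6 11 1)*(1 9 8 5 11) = (0 3)(1 8 7 6)(5 9 11) = [3, 8, 2, 0, 4, 9, 1, 6, 7, 11, 10, 5]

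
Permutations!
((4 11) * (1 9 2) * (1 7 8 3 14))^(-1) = [0, 14, 9, 8, 11, 5, 6, 2, 7, 1, 10, 4, 12, 13, 3] = (1 14 3 8 7 2 9)(4 11)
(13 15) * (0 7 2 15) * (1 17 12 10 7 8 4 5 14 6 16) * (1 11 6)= [8, 17, 15, 3, 5, 14, 16, 2, 4, 9, 7, 6, 10, 0, 1, 13, 11, 12]= (0 8 4 5 14 1 17 12 10 7 2 15 13)(6 16 11)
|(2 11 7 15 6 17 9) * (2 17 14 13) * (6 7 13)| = |(2 11 13)(6 14)(7 15)(9 17)| = 6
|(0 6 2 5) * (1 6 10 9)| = |(0 10 9 1 6 2 5)| = 7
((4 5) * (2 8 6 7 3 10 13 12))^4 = (2 3)(6 13)(7 12)(8 10) = [0, 1, 3, 2, 4, 5, 13, 12, 10, 9, 8, 11, 7, 6]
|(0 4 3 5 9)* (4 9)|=|(0 9)(3 5 4)|=6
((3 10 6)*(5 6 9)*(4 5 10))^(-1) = (3 6 5 4)(9 10) = [0, 1, 2, 6, 3, 4, 5, 7, 8, 10, 9]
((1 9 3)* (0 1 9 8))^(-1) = [8, 0, 2, 9, 4, 5, 6, 7, 1, 3] = (0 8 1)(3 9)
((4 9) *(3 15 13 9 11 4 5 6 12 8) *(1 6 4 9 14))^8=(15)=[0, 1, 2, 3, 4, 5, 6, 7, 8, 9, 10, 11, 12, 13, 14, 15]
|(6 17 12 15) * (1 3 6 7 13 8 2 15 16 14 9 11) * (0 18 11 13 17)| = 30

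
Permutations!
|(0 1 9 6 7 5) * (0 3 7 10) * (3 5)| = 10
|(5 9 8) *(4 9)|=4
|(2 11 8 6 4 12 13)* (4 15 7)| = |(2 11 8 6 15 7 4 12 13)| = 9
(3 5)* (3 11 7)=(3 5 11 7)=[0, 1, 2, 5, 4, 11, 6, 3, 8, 9, 10, 7]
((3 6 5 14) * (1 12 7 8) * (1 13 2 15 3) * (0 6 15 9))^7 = [8, 0, 12, 15, 4, 2, 13, 5, 14, 7, 10, 11, 6, 1, 9, 3] = (0 8 14 9 7 5 2 12 6 13 1)(3 15)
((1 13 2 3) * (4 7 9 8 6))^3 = [0, 3, 13, 2, 8, 5, 9, 6, 7, 4, 10, 11, 12, 1] = (1 3 2 13)(4 8 7 6 9)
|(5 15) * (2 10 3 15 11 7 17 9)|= |(2 10 3 15 5 11 7 17 9)|= 9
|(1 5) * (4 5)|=3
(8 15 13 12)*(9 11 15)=(8 9 11 15 13 12)=[0, 1, 2, 3, 4, 5, 6, 7, 9, 11, 10, 15, 8, 12, 14, 13]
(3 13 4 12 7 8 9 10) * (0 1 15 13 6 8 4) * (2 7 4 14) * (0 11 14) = (0 1 15 13 11 14 2 7)(3 6 8 9 10)(4 12) = [1, 15, 7, 6, 12, 5, 8, 0, 9, 10, 3, 14, 4, 11, 2, 13]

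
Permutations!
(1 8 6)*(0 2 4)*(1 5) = (0 2 4)(1 8 6 5) = [2, 8, 4, 3, 0, 1, 5, 7, 6]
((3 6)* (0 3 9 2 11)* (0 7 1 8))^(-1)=(0 8 1 7 11 2 9 6 3)=[8, 7, 9, 0, 4, 5, 3, 11, 1, 6, 10, 2]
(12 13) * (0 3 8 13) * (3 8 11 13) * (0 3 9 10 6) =(0 8 9 10 6)(3 11 13 12) =[8, 1, 2, 11, 4, 5, 0, 7, 9, 10, 6, 13, 3, 12]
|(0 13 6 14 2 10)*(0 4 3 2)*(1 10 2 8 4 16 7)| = 12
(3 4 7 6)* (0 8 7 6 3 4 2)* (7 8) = (8)(0 7 3 2)(4 6) = [7, 1, 0, 2, 6, 5, 4, 3, 8]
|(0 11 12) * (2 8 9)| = 3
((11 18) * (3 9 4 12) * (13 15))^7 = (3 12 4 9)(11 18)(13 15) = [0, 1, 2, 12, 9, 5, 6, 7, 8, 3, 10, 18, 4, 15, 14, 13, 16, 17, 11]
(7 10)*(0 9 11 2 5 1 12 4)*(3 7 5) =(0 9 11 2 3 7 10 5 1 12 4) =[9, 12, 3, 7, 0, 1, 6, 10, 8, 11, 5, 2, 4]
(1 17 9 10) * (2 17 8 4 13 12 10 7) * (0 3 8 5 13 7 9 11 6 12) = (0 3 8 4 7 2 17 11 6 12 10 1 5 13) = [3, 5, 17, 8, 7, 13, 12, 2, 4, 9, 1, 6, 10, 0, 14, 15, 16, 11]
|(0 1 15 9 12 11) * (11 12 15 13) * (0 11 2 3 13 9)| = 12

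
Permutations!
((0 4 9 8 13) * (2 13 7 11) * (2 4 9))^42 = (0 8 11 2)(4 13 9 7) = [8, 1, 0, 3, 13, 5, 6, 4, 11, 7, 10, 2, 12, 9]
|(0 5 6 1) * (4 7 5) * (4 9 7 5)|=7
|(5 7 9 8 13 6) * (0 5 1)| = 8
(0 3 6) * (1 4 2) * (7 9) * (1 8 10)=[3, 4, 8, 6, 2, 5, 0, 9, 10, 7, 1]=(0 3 6)(1 4 2 8 10)(7 9)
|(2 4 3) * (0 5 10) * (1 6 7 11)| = |(0 5 10)(1 6 7 11)(2 4 3)| = 12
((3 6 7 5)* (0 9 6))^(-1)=[3, 1, 2, 5, 4, 7, 9, 6, 8, 0]=(0 3 5 7 6 9)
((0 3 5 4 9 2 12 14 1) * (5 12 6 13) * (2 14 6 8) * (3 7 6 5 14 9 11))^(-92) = (0 14 6)(1 13 7)(3 4 12 11 5) = [14, 13, 2, 4, 12, 3, 0, 1, 8, 9, 10, 5, 11, 7, 6]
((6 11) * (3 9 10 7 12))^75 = [0, 1, 2, 3, 4, 5, 11, 7, 8, 9, 10, 6, 12] = (12)(6 11)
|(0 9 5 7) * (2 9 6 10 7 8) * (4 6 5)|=9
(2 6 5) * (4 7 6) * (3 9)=(2 4 7 6 5)(3 9)=[0, 1, 4, 9, 7, 2, 5, 6, 8, 3]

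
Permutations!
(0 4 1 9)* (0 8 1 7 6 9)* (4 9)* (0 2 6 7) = (0 9 8 1 2 6 4) = [9, 2, 6, 3, 0, 5, 4, 7, 1, 8]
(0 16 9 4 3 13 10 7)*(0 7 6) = (0 16 9 4 3 13 10 6) = [16, 1, 2, 13, 3, 5, 0, 7, 8, 4, 6, 11, 12, 10, 14, 15, 9]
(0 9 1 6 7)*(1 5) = (0 9 5 1 6 7) = [9, 6, 2, 3, 4, 1, 7, 0, 8, 5]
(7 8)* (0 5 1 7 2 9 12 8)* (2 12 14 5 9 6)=[9, 7, 6, 3, 4, 1, 2, 0, 12, 14, 10, 11, 8, 13, 5]=(0 9 14 5 1 7)(2 6)(8 12)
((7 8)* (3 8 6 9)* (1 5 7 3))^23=(1 6 5 9 7)(3 8)=[0, 6, 2, 8, 4, 9, 5, 1, 3, 7]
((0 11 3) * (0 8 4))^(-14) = (0 11 3 8 4) = [11, 1, 2, 8, 0, 5, 6, 7, 4, 9, 10, 3]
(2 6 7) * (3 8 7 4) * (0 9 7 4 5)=(0 9 7 2 6 5)(3 8 4)=[9, 1, 6, 8, 3, 0, 5, 2, 4, 7]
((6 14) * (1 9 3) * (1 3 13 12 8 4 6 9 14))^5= (1 8 9 6 12 14 4 13)= [0, 8, 2, 3, 13, 5, 12, 7, 9, 6, 10, 11, 14, 1, 4]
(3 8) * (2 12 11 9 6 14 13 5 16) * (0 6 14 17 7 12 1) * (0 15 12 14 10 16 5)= (0 6 17 7 14 13)(1 15 12 11 9 10 16 2)(3 8)= [6, 15, 1, 8, 4, 5, 17, 14, 3, 10, 16, 9, 11, 0, 13, 12, 2, 7]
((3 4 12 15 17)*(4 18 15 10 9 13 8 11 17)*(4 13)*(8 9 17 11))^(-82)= (3 17 10 12 4 9 13 15 18)= [0, 1, 2, 17, 9, 5, 6, 7, 8, 13, 12, 11, 4, 15, 14, 18, 16, 10, 3]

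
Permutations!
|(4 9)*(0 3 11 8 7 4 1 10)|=|(0 3 11 8 7 4 9 1 10)|=9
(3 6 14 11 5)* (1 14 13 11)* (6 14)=(1 6 13 11 5 3 14)=[0, 6, 2, 14, 4, 3, 13, 7, 8, 9, 10, 5, 12, 11, 1]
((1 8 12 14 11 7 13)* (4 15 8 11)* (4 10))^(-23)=[0, 11, 2, 3, 15, 5, 6, 13, 12, 9, 4, 7, 14, 1, 10, 8]=(1 11 7 13)(4 15 8 12 14 10)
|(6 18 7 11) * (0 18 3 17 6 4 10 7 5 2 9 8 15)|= |(0 18 5 2 9 8 15)(3 17 6)(4 10 7 11)|= 84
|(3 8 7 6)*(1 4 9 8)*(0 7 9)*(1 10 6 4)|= 6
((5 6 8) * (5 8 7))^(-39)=(8)=[0, 1, 2, 3, 4, 5, 6, 7, 8]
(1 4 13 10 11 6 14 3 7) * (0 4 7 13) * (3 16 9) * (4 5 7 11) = (0 5 7 1 11 6 14 16 9 3 13 10 4) = [5, 11, 2, 13, 0, 7, 14, 1, 8, 3, 4, 6, 12, 10, 16, 15, 9]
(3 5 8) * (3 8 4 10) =(3 5 4 10) =[0, 1, 2, 5, 10, 4, 6, 7, 8, 9, 3]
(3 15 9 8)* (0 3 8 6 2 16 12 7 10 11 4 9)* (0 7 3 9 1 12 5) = [9, 12, 16, 15, 1, 0, 2, 10, 8, 6, 11, 4, 3, 13, 14, 7, 5] = (0 9 6 2 16 5)(1 12 3 15 7 10 11 4)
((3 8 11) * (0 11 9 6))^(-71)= [11, 1, 2, 8, 4, 5, 0, 7, 9, 6, 10, 3]= (0 11 3 8 9 6)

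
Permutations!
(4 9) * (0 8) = (0 8)(4 9) = [8, 1, 2, 3, 9, 5, 6, 7, 0, 4]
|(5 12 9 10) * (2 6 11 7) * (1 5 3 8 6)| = |(1 5 12 9 10 3 8 6 11 7 2)| = 11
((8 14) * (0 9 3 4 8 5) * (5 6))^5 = [14, 1, 2, 5, 0, 8, 4, 7, 9, 6, 10, 11, 12, 13, 3] = (0 14 3 5 8 9 6 4)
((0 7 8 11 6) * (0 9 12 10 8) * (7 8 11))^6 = (6 9 12 10 11) = [0, 1, 2, 3, 4, 5, 9, 7, 8, 12, 11, 6, 10]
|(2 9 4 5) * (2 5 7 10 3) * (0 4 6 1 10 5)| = 12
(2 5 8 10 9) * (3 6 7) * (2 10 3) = (2 5 8 3 6 7)(9 10) = [0, 1, 5, 6, 4, 8, 7, 2, 3, 10, 9]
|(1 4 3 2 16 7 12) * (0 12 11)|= 9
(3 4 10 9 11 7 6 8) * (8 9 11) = (3 4 10 11 7 6 9 8) = [0, 1, 2, 4, 10, 5, 9, 6, 3, 8, 11, 7]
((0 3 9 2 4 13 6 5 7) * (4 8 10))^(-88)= (13)= [0, 1, 2, 3, 4, 5, 6, 7, 8, 9, 10, 11, 12, 13]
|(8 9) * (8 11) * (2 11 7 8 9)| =5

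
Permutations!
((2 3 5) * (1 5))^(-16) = (5) = [0, 1, 2, 3, 4, 5]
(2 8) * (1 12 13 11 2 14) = (1 12 13 11 2 8 14) = [0, 12, 8, 3, 4, 5, 6, 7, 14, 9, 10, 2, 13, 11, 1]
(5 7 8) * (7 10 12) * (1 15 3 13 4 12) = (1 15 3 13 4 12 7 8 5 10) = [0, 15, 2, 13, 12, 10, 6, 8, 5, 9, 1, 11, 7, 4, 14, 3]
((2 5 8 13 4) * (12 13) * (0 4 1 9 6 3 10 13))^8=[2, 6, 8, 13, 5, 12, 10, 7, 0, 3, 1, 11, 4, 9]=(0 2 8)(1 6 10)(3 13 9)(4 5 12)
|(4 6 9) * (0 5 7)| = |(0 5 7)(4 6 9)| = 3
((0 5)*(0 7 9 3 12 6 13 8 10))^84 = [3, 1, 2, 8, 4, 12, 0, 6, 7, 13, 9, 11, 10, 5] = (0 3 8 7 6)(5 12 10 9 13)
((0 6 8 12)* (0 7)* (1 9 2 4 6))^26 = (0 7 12 8 6 4 2 9 1) = [7, 0, 9, 3, 2, 5, 4, 12, 6, 1, 10, 11, 8]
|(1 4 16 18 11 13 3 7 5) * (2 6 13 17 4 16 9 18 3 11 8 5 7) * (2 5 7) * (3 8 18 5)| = |(18)(1 16 8 7 2 6 13 11 17 4 9 5)| = 12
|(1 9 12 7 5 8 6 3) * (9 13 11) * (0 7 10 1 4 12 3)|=|(0 7 5 8 6)(1 13 11 9 3 4 12 10)|=40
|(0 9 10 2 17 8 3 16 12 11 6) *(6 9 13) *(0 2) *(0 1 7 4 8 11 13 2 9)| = |(0 2 17 11)(1 7 4 8 3 16 12 13 6 9 10)| = 44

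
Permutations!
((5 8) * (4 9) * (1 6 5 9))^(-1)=[0, 4, 2, 3, 9, 6, 1, 7, 5, 8]=(1 4 9 8 5 6)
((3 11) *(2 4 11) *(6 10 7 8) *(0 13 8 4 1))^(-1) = (0 1 2 3 11 4 7 10 6 8 13) = [1, 2, 3, 11, 7, 5, 8, 10, 13, 9, 6, 4, 12, 0]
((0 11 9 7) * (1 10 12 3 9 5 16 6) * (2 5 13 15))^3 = (0 15 16 10 9 11 2 6 12 7 13 5 1 3) = [15, 3, 6, 0, 4, 1, 12, 13, 8, 11, 9, 2, 7, 5, 14, 16, 10]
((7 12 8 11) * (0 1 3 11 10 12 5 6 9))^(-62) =(0 3 7 6)(1 11 5 9)(8 10 12) =[3, 11, 2, 7, 4, 9, 0, 6, 10, 1, 12, 5, 8]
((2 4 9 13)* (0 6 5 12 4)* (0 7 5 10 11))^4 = (2 4 7 9 5 13 12) = [0, 1, 4, 3, 7, 13, 6, 9, 8, 5, 10, 11, 2, 12]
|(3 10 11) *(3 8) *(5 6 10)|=|(3 5 6 10 11 8)|=6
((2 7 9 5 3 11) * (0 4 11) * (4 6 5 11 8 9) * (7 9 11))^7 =(0 3 5 6)(2 9 7 4 8 11) =[3, 1, 9, 5, 8, 6, 0, 4, 11, 7, 10, 2]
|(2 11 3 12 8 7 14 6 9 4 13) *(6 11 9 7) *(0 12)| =8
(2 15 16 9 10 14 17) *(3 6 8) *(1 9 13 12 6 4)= (1 9 10 14 17 2 15 16 13 12 6 8 3 4)= [0, 9, 15, 4, 1, 5, 8, 7, 3, 10, 14, 11, 6, 12, 17, 16, 13, 2]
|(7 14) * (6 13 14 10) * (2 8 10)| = 7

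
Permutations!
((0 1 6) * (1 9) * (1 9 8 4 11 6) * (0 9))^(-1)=(0 9 6 11 4 8)=[9, 1, 2, 3, 8, 5, 11, 7, 0, 6, 10, 4]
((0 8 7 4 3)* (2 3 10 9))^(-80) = [0, 1, 2, 3, 4, 5, 6, 7, 8, 9, 10] = (10)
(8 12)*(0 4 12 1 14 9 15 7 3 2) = (0 4 12 8 1 14 9 15 7 3 2) = [4, 14, 0, 2, 12, 5, 6, 3, 1, 15, 10, 11, 8, 13, 9, 7]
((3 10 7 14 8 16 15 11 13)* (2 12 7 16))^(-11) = [0, 1, 8, 10, 4, 5, 6, 12, 14, 9, 16, 13, 2, 3, 7, 11, 15] = (2 8 14 7 12)(3 10 16 15 11 13)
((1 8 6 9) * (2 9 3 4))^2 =(1 6 4 9 8 3 2) =[0, 6, 1, 2, 9, 5, 4, 7, 3, 8]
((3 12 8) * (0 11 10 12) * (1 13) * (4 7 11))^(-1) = (0 3 8 12 10 11 7 4)(1 13) = [3, 13, 2, 8, 0, 5, 6, 4, 12, 9, 11, 7, 10, 1]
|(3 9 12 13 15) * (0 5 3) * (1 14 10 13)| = |(0 5 3 9 12 1 14 10 13 15)| = 10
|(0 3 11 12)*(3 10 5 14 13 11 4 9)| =21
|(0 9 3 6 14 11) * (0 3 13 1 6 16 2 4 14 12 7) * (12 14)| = |(0 9 13 1 6 14 11 3 16 2 4 12 7)| = 13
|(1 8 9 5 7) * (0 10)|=|(0 10)(1 8 9 5 7)|=10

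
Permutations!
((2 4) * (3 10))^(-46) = (10) = [0, 1, 2, 3, 4, 5, 6, 7, 8, 9, 10]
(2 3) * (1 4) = (1 4)(2 3) = [0, 4, 3, 2, 1]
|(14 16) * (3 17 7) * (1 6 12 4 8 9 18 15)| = 24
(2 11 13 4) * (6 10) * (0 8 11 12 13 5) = [8, 1, 12, 3, 2, 0, 10, 7, 11, 9, 6, 5, 13, 4] = (0 8 11 5)(2 12 13 4)(6 10)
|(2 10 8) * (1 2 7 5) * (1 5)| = |(1 2 10 8 7)| = 5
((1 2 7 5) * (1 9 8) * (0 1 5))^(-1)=(0 7 2 1)(5 8 9)=[7, 0, 1, 3, 4, 8, 6, 2, 9, 5]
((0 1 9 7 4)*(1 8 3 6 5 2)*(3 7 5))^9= [8, 9, 1, 6, 0, 2, 3, 4, 7, 5]= (0 8 7 4)(1 9 5 2)(3 6)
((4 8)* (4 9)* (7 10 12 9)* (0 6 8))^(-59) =[12, 1, 2, 3, 10, 5, 9, 0, 4, 7, 6, 11, 8] =(0 12 8 4 10 6 9 7)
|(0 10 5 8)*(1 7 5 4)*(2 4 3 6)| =10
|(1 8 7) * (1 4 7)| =|(1 8)(4 7)| =2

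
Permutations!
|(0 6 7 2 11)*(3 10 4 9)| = 20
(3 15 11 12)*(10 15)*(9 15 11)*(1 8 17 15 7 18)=(1 8 17 15 9 7 18)(3 10 11 12)=[0, 8, 2, 10, 4, 5, 6, 18, 17, 7, 11, 12, 3, 13, 14, 9, 16, 15, 1]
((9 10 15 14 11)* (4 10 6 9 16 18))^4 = (4 11 10 16 15 18 14) = [0, 1, 2, 3, 11, 5, 6, 7, 8, 9, 16, 10, 12, 13, 4, 18, 15, 17, 14]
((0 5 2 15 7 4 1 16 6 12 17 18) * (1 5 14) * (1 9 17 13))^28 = (0 17 14 18 9)(1 12 16 13 6)(2 4 15 5 7) = [17, 12, 4, 3, 15, 7, 1, 2, 8, 0, 10, 11, 16, 6, 18, 5, 13, 14, 9]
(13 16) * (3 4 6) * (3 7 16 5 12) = [0, 1, 2, 4, 6, 12, 7, 16, 8, 9, 10, 11, 3, 5, 14, 15, 13] = (3 4 6 7 16 13 5 12)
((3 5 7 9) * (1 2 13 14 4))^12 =(1 13 4 2 14) =[0, 13, 14, 3, 2, 5, 6, 7, 8, 9, 10, 11, 12, 4, 1]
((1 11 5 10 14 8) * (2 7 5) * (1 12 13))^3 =[0, 7, 10, 3, 4, 8, 6, 14, 1, 9, 12, 5, 11, 2, 13] =(1 7 14 13 2 10 12 11 5 8)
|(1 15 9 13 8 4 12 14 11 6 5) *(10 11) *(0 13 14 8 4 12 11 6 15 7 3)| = 26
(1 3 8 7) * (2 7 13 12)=(1 3 8 13 12 2 7)=[0, 3, 7, 8, 4, 5, 6, 1, 13, 9, 10, 11, 2, 12]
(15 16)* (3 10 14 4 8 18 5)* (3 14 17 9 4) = (3 10 17 9 4 8 18 5 14)(15 16) = [0, 1, 2, 10, 8, 14, 6, 7, 18, 4, 17, 11, 12, 13, 3, 16, 15, 9, 5]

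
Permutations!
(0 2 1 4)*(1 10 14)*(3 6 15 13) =(0 2 10 14 1 4)(3 6 15 13) =[2, 4, 10, 6, 0, 5, 15, 7, 8, 9, 14, 11, 12, 3, 1, 13]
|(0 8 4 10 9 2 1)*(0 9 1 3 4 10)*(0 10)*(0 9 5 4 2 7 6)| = |(0 8 9 7 6)(1 5 4 10)(2 3)| = 20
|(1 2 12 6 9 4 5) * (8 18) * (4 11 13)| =|(1 2 12 6 9 11 13 4 5)(8 18)| =18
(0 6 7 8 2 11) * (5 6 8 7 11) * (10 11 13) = (0 8 2 5 6 13 10 11) = [8, 1, 5, 3, 4, 6, 13, 7, 2, 9, 11, 0, 12, 10]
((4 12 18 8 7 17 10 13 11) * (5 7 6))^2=(4 18 6 7 10 11 12 8 5 17 13)=[0, 1, 2, 3, 18, 17, 7, 10, 5, 9, 11, 12, 8, 4, 14, 15, 16, 13, 6]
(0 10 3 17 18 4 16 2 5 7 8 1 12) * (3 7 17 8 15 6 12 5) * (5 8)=[10, 8, 3, 5, 16, 17, 12, 15, 1, 9, 7, 11, 0, 13, 14, 6, 2, 18, 4]=(0 10 7 15 6 12)(1 8)(2 3 5 17 18 4 16)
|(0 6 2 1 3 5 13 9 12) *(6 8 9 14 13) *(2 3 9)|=6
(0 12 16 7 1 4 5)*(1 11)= (0 12 16 7 11 1 4 5)= [12, 4, 2, 3, 5, 0, 6, 11, 8, 9, 10, 1, 16, 13, 14, 15, 7]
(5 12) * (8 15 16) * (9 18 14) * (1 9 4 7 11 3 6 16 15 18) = (1 9)(3 6 16 8 18 14 4 7 11)(5 12) = [0, 9, 2, 6, 7, 12, 16, 11, 18, 1, 10, 3, 5, 13, 4, 15, 8, 17, 14]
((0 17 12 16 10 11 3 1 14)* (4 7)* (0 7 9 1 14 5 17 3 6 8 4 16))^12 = [5, 8, 2, 17, 11, 4, 16, 0, 10, 6, 14, 7, 1, 13, 12, 15, 3, 9] = (0 5 4 11 7)(1 8 10 14 12)(3 17 9 6 16)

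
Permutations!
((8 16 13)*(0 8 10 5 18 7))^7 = [7, 1, 2, 3, 4, 10, 6, 18, 0, 9, 13, 11, 12, 16, 14, 15, 8, 17, 5] = (0 7 18 5 10 13 16 8)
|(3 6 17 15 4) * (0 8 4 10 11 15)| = |(0 8 4 3 6 17)(10 11 15)| = 6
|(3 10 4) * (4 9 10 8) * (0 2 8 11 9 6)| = |(0 2 8 4 3 11 9 10 6)| = 9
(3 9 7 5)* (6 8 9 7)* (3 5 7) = (6 8 9) = [0, 1, 2, 3, 4, 5, 8, 7, 9, 6]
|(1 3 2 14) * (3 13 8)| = 6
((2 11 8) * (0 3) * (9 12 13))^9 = (13)(0 3) = [3, 1, 2, 0, 4, 5, 6, 7, 8, 9, 10, 11, 12, 13]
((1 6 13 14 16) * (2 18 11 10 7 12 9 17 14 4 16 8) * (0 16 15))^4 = (0 13 16 4 1 15 6)(2 7 14 11 9)(8 10 17 18 12) = [13, 15, 7, 3, 1, 5, 0, 14, 10, 2, 17, 9, 8, 16, 11, 6, 4, 18, 12]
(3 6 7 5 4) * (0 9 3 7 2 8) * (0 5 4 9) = (2 8 5 9 3 6)(4 7) = [0, 1, 8, 6, 7, 9, 2, 4, 5, 3]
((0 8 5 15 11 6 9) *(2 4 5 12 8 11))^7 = (0 9 6 11)(2 15 5 4)(8 12) = [9, 1, 15, 3, 2, 4, 11, 7, 12, 6, 10, 0, 8, 13, 14, 5]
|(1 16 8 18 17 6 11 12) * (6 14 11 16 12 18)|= |(1 12)(6 16 8)(11 18 17 14)|= 12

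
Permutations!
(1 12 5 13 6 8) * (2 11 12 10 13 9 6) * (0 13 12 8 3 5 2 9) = [13, 10, 11, 5, 4, 0, 3, 7, 1, 6, 12, 8, 2, 9] = (0 13 9 6 3 5)(1 10 12 2 11 8)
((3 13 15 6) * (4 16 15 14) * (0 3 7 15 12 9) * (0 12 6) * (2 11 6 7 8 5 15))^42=(0 14 7 6 15 13 16 11 5 3 4 2 8)=[14, 1, 8, 4, 2, 3, 15, 6, 0, 9, 10, 5, 12, 16, 7, 13, 11]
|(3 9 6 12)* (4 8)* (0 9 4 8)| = |(0 9 6 12 3 4)| = 6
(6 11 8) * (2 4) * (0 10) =(0 10)(2 4)(6 11 8) =[10, 1, 4, 3, 2, 5, 11, 7, 6, 9, 0, 8]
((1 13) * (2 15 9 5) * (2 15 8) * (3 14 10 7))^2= (3 10)(5 9 15)(7 14)= [0, 1, 2, 10, 4, 9, 6, 14, 8, 15, 3, 11, 12, 13, 7, 5]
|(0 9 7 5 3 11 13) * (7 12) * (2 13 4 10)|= |(0 9 12 7 5 3 11 4 10 2 13)|= 11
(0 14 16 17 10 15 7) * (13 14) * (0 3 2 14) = [13, 1, 14, 2, 4, 5, 6, 3, 8, 9, 15, 11, 12, 0, 16, 7, 17, 10] = (0 13)(2 14 16 17 10 15 7 3)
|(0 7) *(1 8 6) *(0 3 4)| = |(0 7 3 4)(1 8 6)| = 12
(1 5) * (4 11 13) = [0, 5, 2, 3, 11, 1, 6, 7, 8, 9, 10, 13, 12, 4] = (1 5)(4 11 13)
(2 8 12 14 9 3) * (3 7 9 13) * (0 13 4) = (0 13 3 2 8 12 14 4)(7 9) = [13, 1, 8, 2, 0, 5, 6, 9, 12, 7, 10, 11, 14, 3, 4]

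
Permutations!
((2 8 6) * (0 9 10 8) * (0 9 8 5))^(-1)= (0 5 10 9 2 6 8)= [5, 1, 6, 3, 4, 10, 8, 7, 0, 2, 9]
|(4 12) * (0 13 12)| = |(0 13 12 4)| = 4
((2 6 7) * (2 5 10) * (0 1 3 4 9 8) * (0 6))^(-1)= [2, 0, 10, 1, 3, 7, 8, 6, 9, 4, 5]= (0 2 10 5 7 6 8 9 4 3 1)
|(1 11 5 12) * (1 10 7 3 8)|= |(1 11 5 12 10 7 3 8)|= 8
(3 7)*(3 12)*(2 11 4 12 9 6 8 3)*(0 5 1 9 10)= (0 5 1 9 6 8 3 7 10)(2 11 4 12)= [5, 9, 11, 7, 12, 1, 8, 10, 3, 6, 0, 4, 2]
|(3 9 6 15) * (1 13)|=4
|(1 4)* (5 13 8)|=6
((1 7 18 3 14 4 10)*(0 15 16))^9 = (1 18 14 10 7 3 4) = [0, 18, 2, 4, 1, 5, 6, 3, 8, 9, 7, 11, 12, 13, 10, 15, 16, 17, 14]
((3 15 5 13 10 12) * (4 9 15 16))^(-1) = (3 12 10 13 5 15 9 4 16) = [0, 1, 2, 12, 16, 15, 6, 7, 8, 4, 13, 11, 10, 5, 14, 9, 3]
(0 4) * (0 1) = (0 4 1) = [4, 0, 2, 3, 1]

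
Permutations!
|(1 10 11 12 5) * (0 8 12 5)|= 12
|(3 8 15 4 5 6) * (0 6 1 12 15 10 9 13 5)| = |(0 6 3 8 10 9 13 5 1 12 15 4)| = 12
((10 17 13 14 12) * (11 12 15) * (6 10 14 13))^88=(6 10 17)=[0, 1, 2, 3, 4, 5, 10, 7, 8, 9, 17, 11, 12, 13, 14, 15, 16, 6]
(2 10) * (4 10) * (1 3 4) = (1 3 4 10 2) = [0, 3, 1, 4, 10, 5, 6, 7, 8, 9, 2]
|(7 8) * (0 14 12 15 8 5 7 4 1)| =14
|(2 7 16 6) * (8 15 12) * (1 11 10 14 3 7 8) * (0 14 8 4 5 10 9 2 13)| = |(0 14 3 7 16 6 13)(1 11 9 2 4 5 10 8 15 12)| = 70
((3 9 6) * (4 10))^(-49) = (3 6 9)(4 10) = [0, 1, 2, 6, 10, 5, 9, 7, 8, 3, 4]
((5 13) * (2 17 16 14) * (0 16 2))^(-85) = (0 14 16)(2 17)(5 13) = [14, 1, 17, 3, 4, 13, 6, 7, 8, 9, 10, 11, 12, 5, 16, 15, 0, 2]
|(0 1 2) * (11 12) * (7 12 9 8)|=|(0 1 2)(7 12 11 9 8)|=15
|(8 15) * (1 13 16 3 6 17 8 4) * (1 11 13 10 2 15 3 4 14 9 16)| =20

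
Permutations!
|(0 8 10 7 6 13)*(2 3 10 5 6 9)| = |(0 8 5 6 13)(2 3 10 7 9)| = 5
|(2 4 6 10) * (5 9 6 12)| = 7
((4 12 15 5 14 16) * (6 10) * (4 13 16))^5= (6 10)(13 16)= [0, 1, 2, 3, 4, 5, 10, 7, 8, 9, 6, 11, 12, 16, 14, 15, 13]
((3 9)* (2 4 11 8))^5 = [0, 1, 4, 9, 11, 5, 6, 7, 2, 3, 10, 8] = (2 4 11 8)(3 9)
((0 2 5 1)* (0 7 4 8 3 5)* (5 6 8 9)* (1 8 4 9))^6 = (1 6 8 9)(3 5 7 4) = [0, 6, 2, 5, 3, 7, 8, 4, 9, 1]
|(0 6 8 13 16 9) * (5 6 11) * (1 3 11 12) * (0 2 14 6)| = |(0 12 1 3 11 5)(2 14 6 8 13 16 9)| = 42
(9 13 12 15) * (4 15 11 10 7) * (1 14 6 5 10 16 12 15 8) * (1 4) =(1 14 6 5 10 7)(4 8)(9 13 15)(11 16 12) =[0, 14, 2, 3, 8, 10, 5, 1, 4, 13, 7, 16, 11, 15, 6, 9, 12]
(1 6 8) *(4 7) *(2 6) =[0, 2, 6, 3, 7, 5, 8, 4, 1] =(1 2 6 8)(4 7)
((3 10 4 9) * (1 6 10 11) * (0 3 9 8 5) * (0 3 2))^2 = [0, 10, 2, 1, 5, 11, 4, 7, 3, 9, 8, 6] = (1 10 8 3)(4 5 11 6)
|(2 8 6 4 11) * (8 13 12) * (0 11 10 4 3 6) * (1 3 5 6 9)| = |(0 11 2 13 12 8)(1 3 9)(4 10)(5 6)| = 6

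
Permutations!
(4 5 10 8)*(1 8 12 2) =(1 8 4 5 10 12 2) =[0, 8, 1, 3, 5, 10, 6, 7, 4, 9, 12, 11, 2]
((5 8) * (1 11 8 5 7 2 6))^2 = (1 8 2)(6 11 7) = [0, 8, 1, 3, 4, 5, 11, 6, 2, 9, 10, 7]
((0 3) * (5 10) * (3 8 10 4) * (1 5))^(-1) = (0 3 4 5 1 10 8) = [3, 10, 2, 4, 5, 1, 6, 7, 0, 9, 8]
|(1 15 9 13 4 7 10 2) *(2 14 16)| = |(1 15 9 13 4 7 10 14 16 2)| = 10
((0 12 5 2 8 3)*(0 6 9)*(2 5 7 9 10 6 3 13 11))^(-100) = (13) = [0, 1, 2, 3, 4, 5, 6, 7, 8, 9, 10, 11, 12, 13]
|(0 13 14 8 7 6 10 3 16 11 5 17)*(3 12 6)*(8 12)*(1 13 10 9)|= 18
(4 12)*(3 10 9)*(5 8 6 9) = (3 10 5 8 6 9)(4 12) = [0, 1, 2, 10, 12, 8, 9, 7, 6, 3, 5, 11, 4]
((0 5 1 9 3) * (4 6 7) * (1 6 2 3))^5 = (0 2 7 5 3 4 6)(1 9) = [2, 9, 7, 4, 6, 3, 0, 5, 8, 1]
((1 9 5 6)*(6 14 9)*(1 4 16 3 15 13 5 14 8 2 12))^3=[0, 16, 6, 5, 15, 12, 3, 7, 1, 14, 10, 11, 4, 2, 9, 8, 13]=(1 16 13 2 6 3 5 12 4 15 8)(9 14)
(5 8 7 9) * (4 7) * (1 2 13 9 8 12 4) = (1 2 13 9 5 12 4 7 8) = [0, 2, 13, 3, 7, 12, 6, 8, 1, 5, 10, 11, 4, 9]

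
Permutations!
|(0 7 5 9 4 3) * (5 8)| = |(0 7 8 5 9 4 3)| = 7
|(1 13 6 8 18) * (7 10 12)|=15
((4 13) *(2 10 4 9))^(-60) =[0, 1, 2, 3, 4, 5, 6, 7, 8, 9, 10, 11, 12, 13] =(13)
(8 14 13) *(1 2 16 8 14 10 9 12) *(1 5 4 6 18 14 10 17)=(1 2 16 8 17)(4 6 18 14 13 10 9 12 5)=[0, 2, 16, 3, 6, 4, 18, 7, 17, 12, 9, 11, 5, 10, 13, 15, 8, 1, 14]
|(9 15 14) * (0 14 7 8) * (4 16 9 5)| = |(0 14 5 4 16 9 15 7 8)| = 9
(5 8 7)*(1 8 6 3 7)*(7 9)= (1 8)(3 9 7 5 6)= [0, 8, 2, 9, 4, 6, 3, 5, 1, 7]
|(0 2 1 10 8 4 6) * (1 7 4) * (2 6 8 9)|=14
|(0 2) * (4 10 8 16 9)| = 10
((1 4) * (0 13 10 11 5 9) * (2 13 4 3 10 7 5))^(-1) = (0 9 5 7 13 2 11 10 3 1 4) = [9, 4, 11, 1, 0, 7, 6, 13, 8, 5, 3, 10, 12, 2]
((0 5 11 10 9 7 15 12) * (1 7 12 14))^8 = (15)(0 11 9)(5 10 12) = [11, 1, 2, 3, 4, 10, 6, 7, 8, 0, 12, 9, 5, 13, 14, 15]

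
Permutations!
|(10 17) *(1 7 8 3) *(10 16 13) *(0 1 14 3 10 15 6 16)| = 12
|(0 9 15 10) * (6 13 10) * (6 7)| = |(0 9 15 7 6 13 10)| = 7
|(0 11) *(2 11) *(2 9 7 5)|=|(0 9 7 5 2 11)|=6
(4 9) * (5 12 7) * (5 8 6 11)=[0, 1, 2, 3, 9, 12, 11, 8, 6, 4, 10, 5, 7]=(4 9)(5 12 7 8 6 11)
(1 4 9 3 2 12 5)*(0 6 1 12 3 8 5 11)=[6, 4, 3, 2, 9, 12, 1, 7, 5, 8, 10, 0, 11]=(0 6 1 4 9 8 5 12 11)(2 3)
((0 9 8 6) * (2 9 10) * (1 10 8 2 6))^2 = (0 1 6 8 10) = [1, 6, 2, 3, 4, 5, 8, 7, 10, 9, 0]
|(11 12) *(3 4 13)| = 6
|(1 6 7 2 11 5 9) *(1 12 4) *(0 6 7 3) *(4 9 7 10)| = 12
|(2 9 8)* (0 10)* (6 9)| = 4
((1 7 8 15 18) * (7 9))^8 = (1 7 15)(8 18 9) = [0, 7, 2, 3, 4, 5, 6, 15, 18, 8, 10, 11, 12, 13, 14, 1, 16, 17, 9]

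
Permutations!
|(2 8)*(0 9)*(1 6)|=2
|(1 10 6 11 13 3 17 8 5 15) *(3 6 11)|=|(1 10 11 13 6 3 17 8 5 15)|=10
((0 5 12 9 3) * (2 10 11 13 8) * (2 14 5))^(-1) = (0 3 9 12 5 14 8 13 11 10 2) = [3, 1, 0, 9, 4, 14, 6, 7, 13, 12, 2, 10, 5, 11, 8]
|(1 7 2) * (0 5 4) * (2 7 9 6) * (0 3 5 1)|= |(0 1 9 6 2)(3 5 4)|= 15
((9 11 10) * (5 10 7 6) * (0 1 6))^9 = (0 1 6 5 10 9 11 7) = [1, 6, 2, 3, 4, 10, 5, 0, 8, 11, 9, 7]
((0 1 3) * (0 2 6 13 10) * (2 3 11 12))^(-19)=[6, 13, 1, 3, 4, 5, 11, 7, 8, 9, 2, 10, 0, 12]=(0 6 11 10 2 1 13 12)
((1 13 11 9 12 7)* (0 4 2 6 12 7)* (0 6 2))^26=(1 13 11 9 7)=[0, 13, 2, 3, 4, 5, 6, 1, 8, 7, 10, 9, 12, 11]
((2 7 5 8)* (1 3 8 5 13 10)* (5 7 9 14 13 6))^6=(1 13 9 8)(2 3 10 14)=[0, 13, 3, 10, 4, 5, 6, 7, 1, 8, 14, 11, 12, 9, 2]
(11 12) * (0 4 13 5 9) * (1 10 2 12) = (0 4 13 5 9)(1 10 2 12 11) = [4, 10, 12, 3, 13, 9, 6, 7, 8, 0, 2, 1, 11, 5]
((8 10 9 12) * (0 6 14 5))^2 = [14, 1, 2, 3, 4, 6, 5, 7, 9, 8, 12, 11, 10, 13, 0] = (0 14)(5 6)(8 9)(10 12)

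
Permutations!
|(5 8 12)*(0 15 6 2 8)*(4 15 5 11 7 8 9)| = |(0 5)(2 9 4 15 6)(7 8 12 11)| = 20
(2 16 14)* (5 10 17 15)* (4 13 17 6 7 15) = [0, 1, 16, 3, 13, 10, 7, 15, 8, 9, 6, 11, 12, 17, 2, 5, 14, 4] = (2 16 14)(4 13 17)(5 10 6 7 15)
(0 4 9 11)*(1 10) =[4, 10, 2, 3, 9, 5, 6, 7, 8, 11, 1, 0] =(0 4 9 11)(1 10)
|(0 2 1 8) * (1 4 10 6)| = |(0 2 4 10 6 1 8)| = 7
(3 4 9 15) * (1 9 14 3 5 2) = (1 9 15 5 2)(3 4 14) = [0, 9, 1, 4, 14, 2, 6, 7, 8, 15, 10, 11, 12, 13, 3, 5]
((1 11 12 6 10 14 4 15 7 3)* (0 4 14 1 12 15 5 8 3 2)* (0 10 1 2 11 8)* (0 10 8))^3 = (15)(0 10 3 1 5 8 6 4 2 12) = [10, 5, 12, 1, 2, 8, 4, 7, 6, 9, 3, 11, 0, 13, 14, 15]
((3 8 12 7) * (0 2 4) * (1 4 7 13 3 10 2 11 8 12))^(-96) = (13)(0 4 1 8 11) = [4, 8, 2, 3, 1, 5, 6, 7, 11, 9, 10, 0, 12, 13]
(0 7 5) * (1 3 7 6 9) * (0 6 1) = (0 1 3 7 5 6 9) = [1, 3, 2, 7, 4, 6, 9, 5, 8, 0]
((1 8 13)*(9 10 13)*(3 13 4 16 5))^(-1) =(1 13 3 5 16 4 10 9 8) =[0, 13, 2, 5, 10, 16, 6, 7, 1, 8, 9, 11, 12, 3, 14, 15, 4]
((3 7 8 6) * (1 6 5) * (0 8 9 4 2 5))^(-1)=(0 8)(1 5 2 4 9 7 3 6)=[8, 5, 4, 6, 9, 2, 1, 3, 0, 7]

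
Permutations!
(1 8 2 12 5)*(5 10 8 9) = (1 9 5)(2 12 10 8) = [0, 9, 12, 3, 4, 1, 6, 7, 2, 5, 8, 11, 10]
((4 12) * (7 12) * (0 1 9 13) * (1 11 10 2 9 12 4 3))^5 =(0 13 9 2 10 11)(1 3 12)(4 7) =[13, 3, 10, 12, 7, 5, 6, 4, 8, 2, 11, 0, 1, 9]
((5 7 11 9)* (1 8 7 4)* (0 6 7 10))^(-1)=(0 10 8 1 4 5 9 11 7 6)=[10, 4, 2, 3, 5, 9, 0, 6, 1, 11, 8, 7]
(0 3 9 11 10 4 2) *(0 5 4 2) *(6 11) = [3, 1, 5, 9, 0, 4, 11, 7, 8, 6, 2, 10] = (0 3 9 6 11 10 2 5 4)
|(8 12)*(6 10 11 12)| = |(6 10 11 12 8)| = 5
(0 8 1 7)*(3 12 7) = [8, 3, 2, 12, 4, 5, 6, 0, 1, 9, 10, 11, 7] = (0 8 1 3 12 7)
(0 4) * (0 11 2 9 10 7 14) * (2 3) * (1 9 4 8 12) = (0 8 12 1 9 10 7 14)(2 4 11 3) = [8, 9, 4, 2, 11, 5, 6, 14, 12, 10, 7, 3, 1, 13, 0]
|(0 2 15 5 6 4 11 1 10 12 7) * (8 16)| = 22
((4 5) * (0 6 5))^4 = (6) = [0, 1, 2, 3, 4, 5, 6]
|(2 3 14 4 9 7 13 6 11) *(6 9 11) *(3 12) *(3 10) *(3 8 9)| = |(2 12 10 8 9 7 13 3 14 4 11)| = 11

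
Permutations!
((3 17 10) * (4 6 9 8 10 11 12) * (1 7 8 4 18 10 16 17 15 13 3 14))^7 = (1 18 17 7 10 11 8 14 12 16)(3 15 13)(4 6 9) = [0, 18, 2, 15, 6, 5, 9, 10, 14, 4, 11, 8, 16, 3, 12, 13, 1, 7, 17]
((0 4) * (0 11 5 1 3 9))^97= (0 9 3 1 5 11 4)= [9, 5, 2, 1, 0, 11, 6, 7, 8, 3, 10, 4]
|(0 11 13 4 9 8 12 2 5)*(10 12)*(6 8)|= 11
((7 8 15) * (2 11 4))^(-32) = (2 11 4)(7 8 15) = [0, 1, 11, 3, 2, 5, 6, 8, 15, 9, 10, 4, 12, 13, 14, 7]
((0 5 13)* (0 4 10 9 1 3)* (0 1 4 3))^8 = [3, 13, 2, 5, 9, 1, 6, 7, 8, 10, 4, 11, 12, 0] = (0 3 5 1 13)(4 9 10)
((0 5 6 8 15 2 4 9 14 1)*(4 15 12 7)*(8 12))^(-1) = (0 1 14 9 4 7 12 6 5)(2 15) = [1, 14, 15, 3, 7, 0, 5, 12, 8, 4, 10, 11, 6, 13, 9, 2]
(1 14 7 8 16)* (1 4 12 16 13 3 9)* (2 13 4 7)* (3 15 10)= [0, 14, 13, 9, 12, 5, 6, 8, 4, 1, 3, 11, 16, 15, 2, 10, 7]= (1 14 2 13 15 10 3 9)(4 12 16 7 8)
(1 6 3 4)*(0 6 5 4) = (0 6 3)(1 5 4) = [6, 5, 2, 0, 1, 4, 3]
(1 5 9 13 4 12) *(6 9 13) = [0, 5, 2, 3, 12, 13, 9, 7, 8, 6, 10, 11, 1, 4] = (1 5 13 4 12)(6 9)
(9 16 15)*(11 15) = (9 16 11 15) = [0, 1, 2, 3, 4, 5, 6, 7, 8, 16, 10, 15, 12, 13, 14, 9, 11]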